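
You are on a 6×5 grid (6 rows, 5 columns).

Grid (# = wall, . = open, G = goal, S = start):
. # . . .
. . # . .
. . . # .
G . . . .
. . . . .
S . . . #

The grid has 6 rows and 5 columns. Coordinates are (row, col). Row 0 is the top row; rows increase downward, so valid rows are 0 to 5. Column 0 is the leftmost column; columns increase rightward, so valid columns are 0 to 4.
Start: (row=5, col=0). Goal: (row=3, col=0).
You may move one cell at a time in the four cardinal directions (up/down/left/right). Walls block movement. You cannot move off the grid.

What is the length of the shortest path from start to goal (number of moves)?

BFS from (row=5, col=0) until reaching (row=3, col=0):
  Distance 0: (row=5, col=0)
  Distance 1: (row=4, col=0), (row=5, col=1)
  Distance 2: (row=3, col=0), (row=4, col=1), (row=5, col=2)  <- goal reached here
One shortest path (2 moves): (row=5, col=0) -> (row=4, col=0) -> (row=3, col=0)

Answer: Shortest path length: 2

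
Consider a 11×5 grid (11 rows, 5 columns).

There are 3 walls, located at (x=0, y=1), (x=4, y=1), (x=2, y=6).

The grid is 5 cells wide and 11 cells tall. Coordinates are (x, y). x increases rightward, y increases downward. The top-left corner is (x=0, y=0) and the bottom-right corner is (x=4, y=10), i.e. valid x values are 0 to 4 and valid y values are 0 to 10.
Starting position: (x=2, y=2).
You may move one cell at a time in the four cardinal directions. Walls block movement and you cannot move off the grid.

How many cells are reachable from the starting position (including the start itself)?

BFS flood-fill from (x=2, y=2):
  Distance 0: (x=2, y=2)
  Distance 1: (x=2, y=1), (x=1, y=2), (x=3, y=2), (x=2, y=3)
  Distance 2: (x=2, y=0), (x=1, y=1), (x=3, y=1), (x=0, y=2), (x=4, y=2), (x=1, y=3), (x=3, y=3), (x=2, y=4)
  Distance 3: (x=1, y=0), (x=3, y=0), (x=0, y=3), (x=4, y=3), (x=1, y=4), (x=3, y=4), (x=2, y=5)
  Distance 4: (x=0, y=0), (x=4, y=0), (x=0, y=4), (x=4, y=4), (x=1, y=5), (x=3, y=5)
  Distance 5: (x=0, y=5), (x=4, y=5), (x=1, y=6), (x=3, y=6)
  Distance 6: (x=0, y=6), (x=4, y=6), (x=1, y=7), (x=3, y=7)
  Distance 7: (x=0, y=7), (x=2, y=7), (x=4, y=7), (x=1, y=8), (x=3, y=8)
  Distance 8: (x=0, y=8), (x=2, y=8), (x=4, y=8), (x=1, y=9), (x=3, y=9)
  Distance 9: (x=0, y=9), (x=2, y=9), (x=4, y=9), (x=1, y=10), (x=3, y=10)
  Distance 10: (x=0, y=10), (x=2, y=10), (x=4, y=10)
Total reachable: 52 (grid has 52 open cells total)

Answer: Reachable cells: 52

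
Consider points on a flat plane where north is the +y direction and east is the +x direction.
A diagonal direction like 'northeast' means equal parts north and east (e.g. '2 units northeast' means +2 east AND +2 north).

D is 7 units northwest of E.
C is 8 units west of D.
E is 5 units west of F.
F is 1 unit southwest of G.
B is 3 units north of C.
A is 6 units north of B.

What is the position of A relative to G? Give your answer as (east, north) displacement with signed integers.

Answer: A is at (east=-21, north=15) relative to G.

Derivation:
Place G at the origin (east=0, north=0).
  F is 1 unit southwest of G: delta (east=-1, north=-1); F at (east=-1, north=-1).
  E is 5 units west of F: delta (east=-5, north=+0); E at (east=-6, north=-1).
  D is 7 units northwest of E: delta (east=-7, north=+7); D at (east=-13, north=6).
  C is 8 units west of D: delta (east=-8, north=+0); C at (east=-21, north=6).
  B is 3 units north of C: delta (east=+0, north=+3); B at (east=-21, north=9).
  A is 6 units north of B: delta (east=+0, north=+6); A at (east=-21, north=15).
Therefore A relative to G: (east=-21, north=15).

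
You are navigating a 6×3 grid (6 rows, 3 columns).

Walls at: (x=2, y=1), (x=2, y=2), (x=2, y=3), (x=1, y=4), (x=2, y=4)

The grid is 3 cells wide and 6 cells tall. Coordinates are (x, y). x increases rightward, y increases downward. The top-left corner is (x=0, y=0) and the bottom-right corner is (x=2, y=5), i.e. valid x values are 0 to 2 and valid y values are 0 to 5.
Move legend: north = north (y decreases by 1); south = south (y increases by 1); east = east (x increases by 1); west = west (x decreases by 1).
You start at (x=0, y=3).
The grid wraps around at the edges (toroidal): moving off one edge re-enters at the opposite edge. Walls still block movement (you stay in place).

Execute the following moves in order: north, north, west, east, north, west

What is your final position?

Start: (x=0, y=3)
  north (north): (x=0, y=3) -> (x=0, y=2)
  north (north): (x=0, y=2) -> (x=0, y=1)
  west (west): blocked, stay at (x=0, y=1)
  east (east): (x=0, y=1) -> (x=1, y=1)
  north (north): (x=1, y=1) -> (x=1, y=0)
  west (west): (x=1, y=0) -> (x=0, y=0)
Final: (x=0, y=0)

Answer: Final position: (x=0, y=0)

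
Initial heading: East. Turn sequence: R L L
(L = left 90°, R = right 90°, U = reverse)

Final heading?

Answer: Final heading: North

Derivation:
Start: East
  R (right (90° clockwise)) -> South
  L (left (90° counter-clockwise)) -> East
  L (left (90° counter-clockwise)) -> North
Final: North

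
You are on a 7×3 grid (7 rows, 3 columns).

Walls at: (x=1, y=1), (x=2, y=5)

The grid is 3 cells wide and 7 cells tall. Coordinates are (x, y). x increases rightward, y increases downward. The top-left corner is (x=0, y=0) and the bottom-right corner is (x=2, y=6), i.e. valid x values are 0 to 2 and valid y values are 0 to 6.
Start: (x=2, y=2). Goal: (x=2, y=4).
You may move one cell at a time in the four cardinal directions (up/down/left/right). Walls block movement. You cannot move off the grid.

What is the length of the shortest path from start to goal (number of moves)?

BFS from (x=2, y=2) until reaching (x=2, y=4):
  Distance 0: (x=2, y=2)
  Distance 1: (x=2, y=1), (x=1, y=2), (x=2, y=3)
  Distance 2: (x=2, y=0), (x=0, y=2), (x=1, y=3), (x=2, y=4)  <- goal reached here
One shortest path (2 moves): (x=2, y=2) -> (x=2, y=3) -> (x=2, y=4)

Answer: Shortest path length: 2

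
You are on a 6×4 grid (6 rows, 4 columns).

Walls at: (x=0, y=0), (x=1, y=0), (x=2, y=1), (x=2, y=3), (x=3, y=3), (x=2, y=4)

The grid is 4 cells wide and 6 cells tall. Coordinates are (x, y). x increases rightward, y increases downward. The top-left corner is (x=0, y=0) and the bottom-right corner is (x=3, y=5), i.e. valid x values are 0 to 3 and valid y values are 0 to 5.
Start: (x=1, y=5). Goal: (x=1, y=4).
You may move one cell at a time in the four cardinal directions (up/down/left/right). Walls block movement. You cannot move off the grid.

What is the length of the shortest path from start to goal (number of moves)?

Answer: Shortest path length: 1

Derivation:
BFS from (x=1, y=5) until reaching (x=1, y=4):
  Distance 0: (x=1, y=5)
  Distance 1: (x=1, y=4), (x=0, y=5), (x=2, y=5)  <- goal reached here
One shortest path (1 moves): (x=1, y=5) -> (x=1, y=4)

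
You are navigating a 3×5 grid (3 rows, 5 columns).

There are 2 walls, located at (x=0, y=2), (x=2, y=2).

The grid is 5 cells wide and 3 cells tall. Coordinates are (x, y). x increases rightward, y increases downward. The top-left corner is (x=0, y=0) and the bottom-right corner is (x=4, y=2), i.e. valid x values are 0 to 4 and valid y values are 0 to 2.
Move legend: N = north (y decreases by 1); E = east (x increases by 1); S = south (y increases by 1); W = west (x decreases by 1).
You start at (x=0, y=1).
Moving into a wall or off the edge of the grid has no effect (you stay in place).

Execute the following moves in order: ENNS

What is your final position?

Start: (x=0, y=1)
  E (east): (x=0, y=1) -> (x=1, y=1)
  N (north): (x=1, y=1) -> (x=1, y=0)
  N (north): blocked, stay at (x=1, y=0)
  S (south): (x=1, y=0) -> (x=1, y=1)
Final: (x=1, y=1)

Answer: Final position: (x=1, y=1)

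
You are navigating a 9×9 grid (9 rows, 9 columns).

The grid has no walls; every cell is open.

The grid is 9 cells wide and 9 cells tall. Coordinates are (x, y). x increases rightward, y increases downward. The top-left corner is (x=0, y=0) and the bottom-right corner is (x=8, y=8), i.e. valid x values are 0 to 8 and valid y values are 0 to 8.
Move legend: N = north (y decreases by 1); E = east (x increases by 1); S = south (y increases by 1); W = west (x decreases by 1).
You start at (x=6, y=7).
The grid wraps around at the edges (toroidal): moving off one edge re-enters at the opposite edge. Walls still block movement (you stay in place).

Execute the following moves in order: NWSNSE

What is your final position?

Start: (x=6, y=7)
  N (north): (x=6, y=7) -> (x=6, y=6)
  W (west): (x=6, y=6) -> (x=5, y=6)
  S (south): (x=5, y=6) -> (x=5, y=7)
  N (north): (x=5, y=7) -> (x=5, y=6)
  S (south): (x=5, y=6) -> (x=5, y=7)
  E (east): (x=5, y=7) -> (x=6, y=7)
Final: (x=6, y=7)

Answer: Final position: (x=6, y=7)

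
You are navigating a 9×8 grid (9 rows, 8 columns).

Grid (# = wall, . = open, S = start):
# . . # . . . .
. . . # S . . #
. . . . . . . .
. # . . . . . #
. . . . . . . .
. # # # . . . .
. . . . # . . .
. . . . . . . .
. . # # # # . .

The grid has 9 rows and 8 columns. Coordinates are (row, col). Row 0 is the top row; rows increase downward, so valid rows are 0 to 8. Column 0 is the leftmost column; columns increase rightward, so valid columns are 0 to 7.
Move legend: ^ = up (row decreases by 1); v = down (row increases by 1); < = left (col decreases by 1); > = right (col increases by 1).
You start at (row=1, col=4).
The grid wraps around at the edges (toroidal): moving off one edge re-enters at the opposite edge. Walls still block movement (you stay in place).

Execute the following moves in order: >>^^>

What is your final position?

Answer: Final position: (row=8, col=7)

Derivation:
Start: (row=1, col=4)
  > (right): (row=1, col=4) -> (row=1, col=5)
  > (right): (row=1, col=5) -> (row=1, col=6)
  ^ (up): (row=1, col=6) -> (row=0, col=6)
  ^ (up): (row=0, col=6) -> (row=8, col=6)
  > (right): (row=8, col=6) -> (row=8, col=7)
Final: (row=8, col=7)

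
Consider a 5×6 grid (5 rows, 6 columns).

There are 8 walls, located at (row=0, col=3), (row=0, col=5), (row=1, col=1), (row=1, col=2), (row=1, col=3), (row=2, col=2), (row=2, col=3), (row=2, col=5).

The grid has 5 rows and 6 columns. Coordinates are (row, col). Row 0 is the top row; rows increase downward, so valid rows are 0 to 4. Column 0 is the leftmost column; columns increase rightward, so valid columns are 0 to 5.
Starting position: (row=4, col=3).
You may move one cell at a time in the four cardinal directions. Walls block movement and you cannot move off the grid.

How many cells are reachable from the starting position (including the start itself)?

Answer: Reachable cells: 22

Derivation:
BFS flood-fill from (row=4, col=3):
  Distance 0: (row=4, col=3)
  Distance 1: (row=3, col=3), (row=4, col=2), (row=4, col=4)
  Distance 2: (row=3, col=2), (row=3, col=4), (row=4, col=1), (row=4, col=5)
  Distance 3: (row=2, col=4), (row=3, col=1), (row=3, col=5), (row=4, col=0)
  Distance 4: (row=1, col=4), (row=2, col=1), (row=3, col=0)
  Distance 5: (row=0, col=4), (row=1, col=5), (row=2, col=0)
  Distance 6: (row=1, col=0)
  Distance 7: (row=0, col=0)
  Distance 8: (row=0, col=1)
  Distance 9: (row=0, col=2)
Total reachable: 22 (grid has 22 open cells total)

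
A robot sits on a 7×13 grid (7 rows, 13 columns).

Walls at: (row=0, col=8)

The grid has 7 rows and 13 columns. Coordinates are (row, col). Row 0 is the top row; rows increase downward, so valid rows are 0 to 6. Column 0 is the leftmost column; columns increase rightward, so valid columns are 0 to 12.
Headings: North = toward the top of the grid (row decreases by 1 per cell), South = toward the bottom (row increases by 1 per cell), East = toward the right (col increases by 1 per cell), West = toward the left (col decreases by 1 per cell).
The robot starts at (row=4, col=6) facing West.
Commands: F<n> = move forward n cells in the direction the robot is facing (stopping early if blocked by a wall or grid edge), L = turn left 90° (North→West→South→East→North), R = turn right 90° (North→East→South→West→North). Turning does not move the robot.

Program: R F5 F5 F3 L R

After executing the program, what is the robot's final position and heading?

Answer: Final position: (row=0, col=6), facing North

Derivation:
Start: (row=4, col=6), facing West
  R: turn right, now facing North
  F5: move forward 4/5 (blocked), now at (row=0, col=6)
  F5: move forward 0/5 (blocked), now at (row=0, col=6)
  F3: move forward 0/3 (blocked), now at (row=0, col=6)
  L: turn left, now facing West
  R: turn right, now facing North
Final: (row=0, col=6), facing North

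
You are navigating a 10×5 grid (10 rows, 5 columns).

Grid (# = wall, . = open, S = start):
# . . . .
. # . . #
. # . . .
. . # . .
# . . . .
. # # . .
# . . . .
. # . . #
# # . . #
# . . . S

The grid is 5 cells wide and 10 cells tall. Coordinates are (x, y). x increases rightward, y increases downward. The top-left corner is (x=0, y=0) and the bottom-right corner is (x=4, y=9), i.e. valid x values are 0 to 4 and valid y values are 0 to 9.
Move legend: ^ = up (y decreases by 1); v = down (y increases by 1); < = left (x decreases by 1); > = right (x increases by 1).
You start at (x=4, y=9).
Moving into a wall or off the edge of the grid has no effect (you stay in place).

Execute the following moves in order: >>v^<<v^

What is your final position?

Start: (x=4, y=9)
  > (right): blocked, stay at (x=4, y=9)
  > (right): blocked, stay at (x=4, y=9)
  v (down): blocked, stay at (x=4, y=9)
  ^ (up): blocked, stay at (x=4, y=9)
  < (left): (x=4, y=9) -> (x=3, y=9)
  < (left): (x=3, y=9) -> (x=2, y=9)
  v (down): blocked, stay at (x=2, y=9)
  ^ (up): (x=2, y=9) -> (x=2, y=8)
Final: (x=2, y=8)

Answer: Final position: (x=2, y=8)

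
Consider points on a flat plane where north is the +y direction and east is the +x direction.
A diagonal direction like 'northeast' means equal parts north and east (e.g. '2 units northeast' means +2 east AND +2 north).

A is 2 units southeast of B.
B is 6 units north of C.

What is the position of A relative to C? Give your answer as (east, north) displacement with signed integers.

Answer: A is at (east=2, north=4) relative to C.

Derivation:
Place C at the origin (east=0, north=0).
  B is 6 units north of C: delta (east=+0, north=+6); B at (east=0, north=6).
  A is 2 units southeast of B: delta (east=+2, north=-2); A at (east=2, north=4).
Therefore A relative to C: (east=2, north=4).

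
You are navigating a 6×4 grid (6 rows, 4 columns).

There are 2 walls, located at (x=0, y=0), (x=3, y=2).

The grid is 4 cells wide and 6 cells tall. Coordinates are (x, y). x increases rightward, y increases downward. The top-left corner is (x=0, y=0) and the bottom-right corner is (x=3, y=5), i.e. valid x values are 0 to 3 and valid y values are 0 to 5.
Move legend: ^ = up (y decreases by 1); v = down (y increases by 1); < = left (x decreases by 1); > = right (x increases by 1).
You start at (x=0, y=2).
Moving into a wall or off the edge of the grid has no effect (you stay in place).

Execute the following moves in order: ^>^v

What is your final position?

Answer: Final position: (x=1, y=1)

Derivation:
Start: (x=0, y=2)
  ^ (up): (x=0, y=2) -> (x=0, y=1)
  > (right): (x=0, y=1) -> (x=1, y=1)
  ^ (up): (x=1, y=1) -> (x=1, y=0)
  v (down): (x=1, y=0) -> (x=1, y=1)
Final: (x=1, y=1)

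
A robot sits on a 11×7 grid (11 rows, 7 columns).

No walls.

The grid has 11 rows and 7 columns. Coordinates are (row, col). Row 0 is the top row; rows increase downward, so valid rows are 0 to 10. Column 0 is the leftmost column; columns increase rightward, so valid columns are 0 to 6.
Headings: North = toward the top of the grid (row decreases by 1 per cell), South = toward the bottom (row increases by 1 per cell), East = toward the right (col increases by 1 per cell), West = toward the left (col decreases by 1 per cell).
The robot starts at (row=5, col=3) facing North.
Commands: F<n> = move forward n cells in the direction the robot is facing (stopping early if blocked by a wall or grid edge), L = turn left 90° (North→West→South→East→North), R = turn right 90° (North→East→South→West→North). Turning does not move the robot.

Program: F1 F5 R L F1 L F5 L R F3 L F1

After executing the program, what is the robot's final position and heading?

Answer: Final position: (row=1, col=0), facing South

Derivation:
Start: (row=5, col=3), facing North
  F1: move forward 1, now at (row=4, col=3)
  F5: move forward 4/5 (blocked), now at (row=0, col=3)
  R: turn right, now facing East
  L: turn left, now facing North
  F1: move forward 0/1 (blocked), now at (row=0, col=3)
  L: turn left, now facing West
  F5: move forward 3/5 (blocked), now at (row=0, col=0)
  L: turn left, now facing South
  R: turn right, now facing West
  F3: move forward 0/3 (blocked), now at (row=0, col=0)
  L: turn left, now facing South
  F1: move forward 1, now at (row=1, col=0)
Final: (row=1, col=0), facing South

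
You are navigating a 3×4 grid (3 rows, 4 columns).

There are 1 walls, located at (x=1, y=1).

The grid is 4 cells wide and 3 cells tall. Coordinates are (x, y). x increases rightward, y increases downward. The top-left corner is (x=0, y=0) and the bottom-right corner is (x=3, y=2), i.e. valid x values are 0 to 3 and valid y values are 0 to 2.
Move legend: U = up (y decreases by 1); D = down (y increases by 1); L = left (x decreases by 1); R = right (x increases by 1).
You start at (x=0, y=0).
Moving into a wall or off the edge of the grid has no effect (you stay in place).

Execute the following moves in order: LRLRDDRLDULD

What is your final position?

Answer: Final position: (x=0, y=1)

Derivation:
Start: (x=0, y=0)
  L (left): blocked, stay at (x=0, y=0)
  R (right): (x=0, y=0) -> (x=1, y=0)
  L (left): (x=1, y=0) -> (x=0, y=0)
  R (right): (x=0, y=0) -> (x=1, y=0)
  D (down): blocked, stay at (x=1, y=0)
  D (down): blocked, stay at (x=1, y=0)
  R (right): (x=1, y=0) -> (x=2, y=0)
  L (left): (x=2, y=0) -> (x=1, y=0)
  D (down): blocked, stay at (x=1, y=0)
  U (up): blocked, stay at (x=1, y=0)
  L (left): (x=1, y=0) -> (x=0, y=0)
  D (down): (x=0, y=0) -> (x=0, y=1)
Final: (x=0, y=1)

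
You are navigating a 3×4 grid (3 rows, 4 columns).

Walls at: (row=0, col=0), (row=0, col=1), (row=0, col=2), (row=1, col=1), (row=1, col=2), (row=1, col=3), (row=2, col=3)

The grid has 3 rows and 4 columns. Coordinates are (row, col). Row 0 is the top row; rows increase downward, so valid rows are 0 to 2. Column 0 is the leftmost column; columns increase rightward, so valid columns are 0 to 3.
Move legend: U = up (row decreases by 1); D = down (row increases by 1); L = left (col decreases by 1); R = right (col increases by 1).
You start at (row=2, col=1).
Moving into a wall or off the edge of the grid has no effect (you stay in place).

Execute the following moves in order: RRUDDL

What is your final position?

Answer: Final position: (row=2, col=1)

Derivation:
Start: (row=2, col=1)
  R (right): (row=2, col=1) -> (row=2, col=2)
  R (right): blocked, stay at (row=2, col=2)
  U (up): blocked, stay at (row=2, col=2)
  D (down): blocked, stay at (row=2, col=2)
  D (down): blocked, stay at (row=2, col=2)
  L (left): (row=2, col=2) -> (row=2, col=1)
Final: (row=2, col=1)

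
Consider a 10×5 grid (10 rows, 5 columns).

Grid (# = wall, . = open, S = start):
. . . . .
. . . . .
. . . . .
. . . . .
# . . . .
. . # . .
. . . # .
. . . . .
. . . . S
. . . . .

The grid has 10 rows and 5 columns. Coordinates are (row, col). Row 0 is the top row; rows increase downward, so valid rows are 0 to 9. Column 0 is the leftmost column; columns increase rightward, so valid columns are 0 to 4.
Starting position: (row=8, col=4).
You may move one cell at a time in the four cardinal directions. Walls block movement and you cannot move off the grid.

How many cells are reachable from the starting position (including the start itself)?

BFS flood-fill from (row=8, col=4):
  Distance 0: (row=8, col=4)
  Distance 1: (row=7, col=4), (row=8, col=3), (row=9, col=4)
  Distance 2: (row=6, col=4), (row=7, col=3), (row=8, col=2), (row=9, col=3)
  Distance 3: (row=5, col=4), (row=7, col=2), (row=8, col=1), (row=9, col=2)
  Distance 4: (row=4, col=4), (row=5, col=3), (row=6, col=2), (row=7, col=1), (row=8, col=0), (row=9, col=1)
  Distance 5: (row=3, col=4), (row=4, col=3), (row=6, col=1), (row=7, col=0), (row=9, col=0)
  Distance 6: (row=2, col=4), (row=3, col=3), (row=4, col=2), (row=5, col=1), (row=6, col=0)
  Distance 7: (row=1, col=4), (row=2, col=3), (row=3, col=2), (row=4, col=1), (row=5, col=0)
  Distance 8: (row=0, col=4), (row=1, col=3), (row=2, col=2), (row=3, col=1)
  Distance 9: (row=0, col=3), (row=1, col=2), (row=2, col=1), (row=3, col=0)
  Distance 10: (row=0, col=2), (row=1, col=1), (row=2, col=0)
  Distance 11: (row=0, col=1), (row=1, col=0)
  Distance 12: (row=0, col=0)
Total reachable: 47 (grid has 47 open cells total)

Answer: Reachable cells: 47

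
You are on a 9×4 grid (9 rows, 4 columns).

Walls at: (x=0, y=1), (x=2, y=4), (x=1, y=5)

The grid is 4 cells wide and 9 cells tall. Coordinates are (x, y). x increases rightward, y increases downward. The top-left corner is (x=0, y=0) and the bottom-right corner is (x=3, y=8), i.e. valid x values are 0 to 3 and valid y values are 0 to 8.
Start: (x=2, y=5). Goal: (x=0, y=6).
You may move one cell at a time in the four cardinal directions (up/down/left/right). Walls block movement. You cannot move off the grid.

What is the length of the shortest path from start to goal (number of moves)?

BFS from (x=2, y=5) until reaching (x=0, y=6):
  Distance 0: (x=2, y=5)
  Distance 1: (x=3, y=5), (x=2, y=6)
  Distance 2: (x=3, y=4), (x=1, y=6), (x=3, y=6), (x=2, y=7)
  Distance 3: (x=3, y=3), (x=0, y=6), (x=1, y=7), (x=3, y=7), (x=2, y=8)  <- goal reached here
One shortest path (3 moves): (x=2, y=5) -> (x=2, y=6) -> (x=1, y=6) -> (x=0, y=6)

Answer: Shortest path length: 3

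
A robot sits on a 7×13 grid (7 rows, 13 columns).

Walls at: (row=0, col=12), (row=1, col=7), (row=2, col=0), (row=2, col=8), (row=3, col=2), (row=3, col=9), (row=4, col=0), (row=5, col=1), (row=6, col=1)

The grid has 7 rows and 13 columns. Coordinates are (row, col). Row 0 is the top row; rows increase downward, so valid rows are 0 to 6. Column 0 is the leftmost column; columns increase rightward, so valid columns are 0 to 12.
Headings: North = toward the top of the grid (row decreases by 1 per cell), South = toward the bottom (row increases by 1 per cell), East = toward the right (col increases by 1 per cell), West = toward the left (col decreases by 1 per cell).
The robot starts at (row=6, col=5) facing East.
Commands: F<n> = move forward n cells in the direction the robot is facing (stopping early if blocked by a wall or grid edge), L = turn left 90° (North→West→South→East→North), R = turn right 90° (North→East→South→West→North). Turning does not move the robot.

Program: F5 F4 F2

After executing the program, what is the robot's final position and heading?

Answer: Final position: (row=6, col=12), facing East

Derivation:
Start: (row=6, col=5), facing East
  F5: move forward 5, now at (row=6, col=10)
  F4: move forward 2/4 (blocked), now at (row=6, col=12)
  F2: move forward 0/2 (blocked), now at (row=6, col=12)
Final: (row=6, col=12), facing East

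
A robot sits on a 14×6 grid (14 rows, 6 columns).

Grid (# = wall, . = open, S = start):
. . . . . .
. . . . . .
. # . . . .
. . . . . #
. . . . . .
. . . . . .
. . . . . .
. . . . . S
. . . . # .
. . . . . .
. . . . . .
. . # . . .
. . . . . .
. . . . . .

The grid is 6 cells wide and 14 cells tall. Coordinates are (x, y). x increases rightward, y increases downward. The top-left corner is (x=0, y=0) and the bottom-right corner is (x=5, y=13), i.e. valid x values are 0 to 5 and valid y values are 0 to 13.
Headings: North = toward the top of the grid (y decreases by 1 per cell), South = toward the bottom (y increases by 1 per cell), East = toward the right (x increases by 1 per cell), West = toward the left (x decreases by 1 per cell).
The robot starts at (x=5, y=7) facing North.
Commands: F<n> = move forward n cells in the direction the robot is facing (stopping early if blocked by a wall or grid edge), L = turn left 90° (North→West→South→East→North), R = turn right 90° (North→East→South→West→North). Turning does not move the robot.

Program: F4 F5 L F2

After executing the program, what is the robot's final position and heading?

Start: (x=5, y=7), facing North
  F4: move forward 3/4 (blocked), now at (x=5, y=4)
  F5: move forward 0/5 (blocked), now at (x=5, y=4)
  L: turn left, now facing West
  F2: move forward 2, now at (x=3, y=4)
Final: (x=3, y=4), facing West

Answer: Final position: (x=3, y=4), facing West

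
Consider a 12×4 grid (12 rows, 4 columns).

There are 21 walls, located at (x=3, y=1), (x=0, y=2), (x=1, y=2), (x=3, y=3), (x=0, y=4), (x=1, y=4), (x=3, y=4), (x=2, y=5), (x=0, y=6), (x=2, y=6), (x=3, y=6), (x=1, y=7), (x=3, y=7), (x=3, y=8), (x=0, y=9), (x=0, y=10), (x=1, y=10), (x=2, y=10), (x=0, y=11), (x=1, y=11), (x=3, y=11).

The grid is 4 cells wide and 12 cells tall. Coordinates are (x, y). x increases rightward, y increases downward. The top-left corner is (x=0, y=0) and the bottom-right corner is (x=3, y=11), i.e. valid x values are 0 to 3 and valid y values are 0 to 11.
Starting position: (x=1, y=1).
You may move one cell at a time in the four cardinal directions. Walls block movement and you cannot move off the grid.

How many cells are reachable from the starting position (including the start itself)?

Answer: Reachable cells: 13

Derivation:
BFS flood-fill from (x=1, y=1):
  Distance 0: (x=1, y=1)
  Distance 1: (x=1, y=0), (x=0, y=1), (x=2, y=1)
  Distance 2: (x=0, y=0), (x=2, y=0), (x=2, y=2)
  Distance 3: (x=3, y=0), (x=3, y=2), (x=2, y=3)
  Distance 4: (x=1, y=3), (x=2, y=4)
  Distance 5: (x=0, y=3)
Total reachable: 13 (grid has 27 open cells total)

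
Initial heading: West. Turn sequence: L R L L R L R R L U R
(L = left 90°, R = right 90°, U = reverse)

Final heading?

Start: West
  L (left (90° counter-clockwise)) -> South
  R (right (90° clockwise)) -> West
  L (left (90° counter-clockwise)) -> South
  L (left (90° counter-clockwise)) -> East
  R (right (90° clockwise)) -> South
  L (left (90° counter-clockwise)) -> East
  R (right (90° clockwise)) -> South
  R (right (90° clockwise)) -> West
  L (left (90° counter-clockwise)) -> South
  U (U-turn (180°)) -> North
  R (right (90° clockwise)) -> East
Final: East

Answer: Final heading: East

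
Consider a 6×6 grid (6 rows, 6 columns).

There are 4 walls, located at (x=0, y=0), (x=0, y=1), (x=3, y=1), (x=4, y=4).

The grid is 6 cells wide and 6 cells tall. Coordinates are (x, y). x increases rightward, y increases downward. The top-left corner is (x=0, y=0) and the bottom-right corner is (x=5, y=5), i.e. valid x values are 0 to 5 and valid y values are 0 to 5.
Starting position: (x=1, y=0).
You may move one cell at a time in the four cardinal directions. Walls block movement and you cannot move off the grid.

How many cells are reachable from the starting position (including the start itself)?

Answer: Reachable cells: 32

Derivation:
BFS flood-fill from (x=1, y=0):
  Distance 0: (x=1, y=0)
  Distance 1: (x=2, y=0), (x=1, y=1)
  Distance 2: (x=3, y=0), (x=2, y=1), (x=1, y=2)
  Distance 3: (x=4, y=0), (x=0, y=2), (x=2, y=2), (x=1, y=3)
  Distance 4: (x=5, y=0), (x=4, y=1), (x=3, y=2), (x=0, y=3), (x=2, y=3), (x=1, y=4)
  Distance 5: (x=5, y=1), (x=4, y=2), (x=3, y=3), (x=0, y=4), (x=2, y=4), (x=1, y=5)
  Distance 6: (x=5, y=2), (x=4, y=3), (x=3, y=4), (x=0, y=5), (x=2, y=5)
  Distance 7: (x=5, y=3), (x=3, y=5)
  Distance 8: (x=5, y=4), (x=4, y=5)
  Distance 9: (x=5, y=5)
Total reachable: 32 (grid has 32 open cells total)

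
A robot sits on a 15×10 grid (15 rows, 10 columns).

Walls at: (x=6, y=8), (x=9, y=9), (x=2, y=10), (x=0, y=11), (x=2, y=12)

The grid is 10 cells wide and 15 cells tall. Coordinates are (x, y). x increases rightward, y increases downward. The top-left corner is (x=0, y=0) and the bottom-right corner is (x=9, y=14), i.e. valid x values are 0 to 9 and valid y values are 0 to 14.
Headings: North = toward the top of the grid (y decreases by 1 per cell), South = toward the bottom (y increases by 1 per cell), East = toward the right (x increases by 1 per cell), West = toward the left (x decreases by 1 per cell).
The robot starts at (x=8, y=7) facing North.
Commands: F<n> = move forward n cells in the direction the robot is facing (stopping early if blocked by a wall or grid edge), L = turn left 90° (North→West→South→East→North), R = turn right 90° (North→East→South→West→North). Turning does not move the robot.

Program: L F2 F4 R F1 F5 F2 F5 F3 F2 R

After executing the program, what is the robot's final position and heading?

Answer: Final position: (x=2, y=0), facing East

Derivation:
Start: (x=8, y=7), facing North
  L: turn left, now facing West
  F2: move forward 2, now at (x=6, y=7)
  F4: move forward 4, now at (x=2, y=7)
  R: turn right, now facing North
  F1: move forward 1, now at (x=2, y=6)
  F5: move forward 5, now at (x=2, y=1)
  F2: move forward 1/2 (blocked), now at (x=2, y=0)
  F5: move forward 0/5 (blocked), now at (x=2, y=0)
  F3: move forward 0/3 (blocked), now at (x=2, y=0)
  F2: move forward 0/2 (blocked), now at (x=2, y=0)
  R: turn right, now facing East
Final: (x=2, y=0), facing East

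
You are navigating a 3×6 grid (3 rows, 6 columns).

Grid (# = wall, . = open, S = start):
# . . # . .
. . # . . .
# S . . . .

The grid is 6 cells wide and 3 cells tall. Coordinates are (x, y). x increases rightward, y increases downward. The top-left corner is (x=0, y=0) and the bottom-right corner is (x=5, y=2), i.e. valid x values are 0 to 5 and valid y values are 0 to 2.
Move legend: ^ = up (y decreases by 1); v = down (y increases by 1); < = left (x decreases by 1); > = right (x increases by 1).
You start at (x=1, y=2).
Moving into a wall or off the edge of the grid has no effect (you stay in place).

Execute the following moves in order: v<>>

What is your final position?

Start: (x=1, y=2)
  v (down): blocked, stay at (x=1, y=2)
  < (left): blocked, stay at (x=1, y=2)
  > (right): (x=1, y=2) -> (x=2, y=2)
  > (right): (x=2, y=2) -> (x=3, y=2)
Final: (x=3, y=2)

Answer: Final position: (x=3, y=2)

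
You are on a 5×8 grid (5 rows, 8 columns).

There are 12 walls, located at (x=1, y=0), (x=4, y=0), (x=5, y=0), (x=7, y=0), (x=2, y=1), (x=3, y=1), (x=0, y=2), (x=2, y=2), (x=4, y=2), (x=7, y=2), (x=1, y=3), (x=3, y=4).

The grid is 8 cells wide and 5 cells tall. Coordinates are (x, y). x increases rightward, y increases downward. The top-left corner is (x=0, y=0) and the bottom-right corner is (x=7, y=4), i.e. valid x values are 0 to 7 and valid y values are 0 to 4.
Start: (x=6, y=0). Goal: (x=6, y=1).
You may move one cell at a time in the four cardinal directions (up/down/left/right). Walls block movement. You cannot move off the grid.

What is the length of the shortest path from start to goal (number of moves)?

BFS from (x=6, y=0) until reaching (x=6, y=1):
  Distance 0: (x=6, y=0)
  Distance 1: (x=6, y=1)  <- goal reached here
One shortest path (1 moves): (x=6, y=0) -> (x=6, y=1)

Answer: Shortest path length: 1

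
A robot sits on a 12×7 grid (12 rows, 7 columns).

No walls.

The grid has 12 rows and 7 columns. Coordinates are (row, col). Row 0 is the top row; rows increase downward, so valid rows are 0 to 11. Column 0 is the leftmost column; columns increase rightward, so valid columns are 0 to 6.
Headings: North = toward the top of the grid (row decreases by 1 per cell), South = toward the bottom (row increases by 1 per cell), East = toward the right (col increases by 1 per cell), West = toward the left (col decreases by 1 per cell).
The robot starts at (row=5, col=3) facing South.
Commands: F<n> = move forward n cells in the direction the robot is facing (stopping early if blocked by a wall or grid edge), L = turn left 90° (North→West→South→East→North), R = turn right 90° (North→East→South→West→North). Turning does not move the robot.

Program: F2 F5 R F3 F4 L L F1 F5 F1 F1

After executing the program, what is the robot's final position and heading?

Start: (row=5, col=3), facing South
  F2: move forward 2, now at (row=7, col=3)
  F5: move forward 4/5 (blocked), now at (row=11, col=3)
  R: turn right, now facing West
  F3: move forward 3, now at (row=11, col=0)
  F4: move forward 0/4 (blocked), now at (row=11, col=0)
  L: turn left, now facing South
  L: turn left, now facing East
  F1: move forward 1, now at (row=11, col=1)
  F5: move forward 5, now at (row=11, col=6)
  F1: move forward 0/1 (blocked), now at (row=11, col=6)
  F1: move forward 0/1 (blocked), now at (row=11, col=6)
Final: (row=11, col=6), facing East

Answer: Final position: (row=11, col=6), facing East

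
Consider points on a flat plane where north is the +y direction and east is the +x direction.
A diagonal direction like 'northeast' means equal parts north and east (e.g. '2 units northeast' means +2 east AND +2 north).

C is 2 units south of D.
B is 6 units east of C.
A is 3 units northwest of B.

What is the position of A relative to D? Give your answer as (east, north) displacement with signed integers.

Answer: A is at (east=3, north=1) relative to D.

Derivation:
Place D at the origin (east=0, north=0).
  C is 2 units south of D: delta (east=+0, north=-2); C at (east=0, north=-2).
  B is 6 units east of C: delta (east=+6, north=+0); B at (east=6, north=-2).
  A is 3 units northwest of B: delta (east=-3, north=+3); A at (east=3, north=1).
Therefore A relative to D: (east=3, north=1).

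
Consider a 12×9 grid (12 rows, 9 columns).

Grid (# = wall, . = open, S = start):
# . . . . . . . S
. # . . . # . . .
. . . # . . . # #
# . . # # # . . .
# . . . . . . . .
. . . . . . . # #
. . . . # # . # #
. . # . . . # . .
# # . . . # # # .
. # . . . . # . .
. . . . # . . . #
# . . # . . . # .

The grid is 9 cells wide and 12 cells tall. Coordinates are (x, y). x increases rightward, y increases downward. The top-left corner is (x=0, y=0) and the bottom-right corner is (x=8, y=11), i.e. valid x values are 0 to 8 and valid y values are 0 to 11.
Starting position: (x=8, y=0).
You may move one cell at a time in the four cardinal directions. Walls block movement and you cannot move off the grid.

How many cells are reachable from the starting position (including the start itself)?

Answer: Reachable cells: 76

Derivation:
BFS flood-fill from (x=8, y=0):
  Distance 0: (x=8, y=0)
  Distance 1: (x=7, y=0), (x=8, y=1)
  Distance 2: (x=6, y=0), (x=7, y=1)
  Distance 3: (x=5, y=0), (x=6, y=1)
  Distance 4: (x=4, y=0), (x=6, y=2)
  Distance 5: (x=3, y=0), (x=4, y=1), (x=5, y=2), (x=6, y=3)
  Distance 6: (x=2, y=0), (x=3, y=1), (x=4, y=2), (x=7, y=3), (x=6, y=4)
  Distance 7: (x=1, y=0), (x=2, y=1), (x=8, y=3), (x=5, y=4), (x=7, y=4), (x=6, y=5)
  Distance 8: (x=2, y=2), (x=4, y=4), (x=8, y=4), (x=5, y=5), (x=6, y=6)
  Distance 9: (x=1, y=2), (x=2, y=3), (x=3, y=4), (x=4, y=5)
  Distance 10: (x=0, y=2), (x=1, y=3), (x=2, y=4), (x=3, y=5)
  Distance 11: (x=0, y=1), (x=1, y=4), (x=2, y=5), (x=3, y=6)
  Distance 12: (x=1, y=5), (x=2, y=6), (x=3, y=7)
  Distance 13: (x=0, y=5), (x=1, y=6), (x=4, y=7), (x=3, y=8)
  Distance 14: (x=0, y=6), (x=1, y=7), (x=5, y=7), (x=2, y=8), (x=4, y=8), (x=3, y=9)
  Distance 15: (x=0, y=7), (x=2, y=9), (x=4, y=9), (x=3, y=10)
  Distance 16: (x=5, y=9), (x=2, y=10)
  Distance 17: (x=1, y=10), (x=5, y=10), (x=2, y=11)
  Distance 18: (x=0, y=10), (x=6, y=10), (x=1, y=11), (x=5, y=11)
  Distance 19: (x=0, y=9), (x=7, y=10), (x=4, y=11), (x=6, y=11)
  Distance 20: (x=7, y=9)
  Distance 21: (x=8, y=9)
  Distance 22: (x=8, y=8)
  Distance 23: (x=8, y=7)
  Distance 24: (x=7, y=7)
Total reachable: 76 (grid has 77 open cells total)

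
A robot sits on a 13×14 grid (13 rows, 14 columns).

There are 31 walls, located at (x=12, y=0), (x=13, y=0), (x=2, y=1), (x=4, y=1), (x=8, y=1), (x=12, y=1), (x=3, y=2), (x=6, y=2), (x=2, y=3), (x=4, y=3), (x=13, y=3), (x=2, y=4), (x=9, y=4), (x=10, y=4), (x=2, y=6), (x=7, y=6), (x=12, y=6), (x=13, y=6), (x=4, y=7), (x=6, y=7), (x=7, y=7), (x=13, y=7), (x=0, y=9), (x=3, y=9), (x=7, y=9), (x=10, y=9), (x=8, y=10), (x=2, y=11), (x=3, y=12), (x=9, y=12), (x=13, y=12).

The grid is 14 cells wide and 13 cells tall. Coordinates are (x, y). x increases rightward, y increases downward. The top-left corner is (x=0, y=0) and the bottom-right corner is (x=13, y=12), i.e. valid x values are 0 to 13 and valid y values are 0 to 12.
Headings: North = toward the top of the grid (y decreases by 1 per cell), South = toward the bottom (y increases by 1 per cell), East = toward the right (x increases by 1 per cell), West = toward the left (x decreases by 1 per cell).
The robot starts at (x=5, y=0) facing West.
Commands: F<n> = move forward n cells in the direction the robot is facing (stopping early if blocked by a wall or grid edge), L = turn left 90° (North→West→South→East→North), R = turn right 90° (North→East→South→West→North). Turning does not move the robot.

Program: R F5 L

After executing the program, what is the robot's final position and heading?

Answer: Final position: (x=5, y=0), facing West

Derivation:
Start: (x=5, y=0), facing West
  R: turn right, now facing North
  F5: move forward 0/5 (blocked), now at (x=5, y=0)
  L: turn left, now facing West
Final: (x=5, y=0), facing West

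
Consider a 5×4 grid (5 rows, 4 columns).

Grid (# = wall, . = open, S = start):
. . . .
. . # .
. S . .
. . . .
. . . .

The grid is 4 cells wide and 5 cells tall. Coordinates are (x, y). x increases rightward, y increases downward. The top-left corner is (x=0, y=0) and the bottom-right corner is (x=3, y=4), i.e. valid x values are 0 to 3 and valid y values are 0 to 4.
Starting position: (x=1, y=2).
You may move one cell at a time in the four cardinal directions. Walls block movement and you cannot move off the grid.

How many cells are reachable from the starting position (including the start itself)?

BFS flood-fill from (x=1, y=2):
  Distance 0: (x=1, y=2)
  Distance 1: (x=1, y=1), (x=0, y=2), (x=2, y=2), (x=1, y=3)
  Distance 2: (x=1, y=0), (x=0, y=1), (x=3, y=2), (x=0, y=3), (x=2, y=3), (x=1, y=4)
  Distance 3: (x=0, y=0), (x=2, y=0), (x=3, y=1), (x=3, y=3), (x=0, y=4), (x=2, y=4)
  Distance 4: (x=3, y=0), (x=3, y=4)
Total reachable: 19 (grid has 19 open cells total)

Answer: Reachable cells: 19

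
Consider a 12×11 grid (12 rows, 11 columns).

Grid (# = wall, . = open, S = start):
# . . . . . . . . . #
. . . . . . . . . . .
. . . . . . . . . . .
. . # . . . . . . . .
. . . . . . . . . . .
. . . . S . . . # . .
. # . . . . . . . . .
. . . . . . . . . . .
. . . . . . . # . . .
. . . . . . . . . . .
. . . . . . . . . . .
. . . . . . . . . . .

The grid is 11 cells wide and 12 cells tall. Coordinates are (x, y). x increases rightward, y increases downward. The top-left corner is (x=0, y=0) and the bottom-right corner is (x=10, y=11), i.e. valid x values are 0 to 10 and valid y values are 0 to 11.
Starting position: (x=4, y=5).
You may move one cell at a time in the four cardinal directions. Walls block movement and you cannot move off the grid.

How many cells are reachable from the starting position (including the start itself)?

BFS flood-fill from (x=4, y=5):
  Distance 0: (x=4, y=5)
  Distance 1: (x=4, y=4), (x=3, y=5), (x=5, y=5), (x=4, y=6)
  Distance 2: (x=4, y=3), (x=3, y=4), (x=5, y=4), (x=2, y=5), (x=6, y=5), (x=3, y=6), (x=5, y=6), (x=4, y=7)
  Distance 3: (x=4, y=2), (x=3, y=3), (x=5, y=3), (x=2, y=4), (x=6, y=4), (x=1, y=5), (x=7, y=5), (x=2, y=6), (x=6, y=6), (x=3, y=7), (x=5, y=7), (x=4, y=8)
  Distance 4: (x=4, y=1), (x=3, y=2), (x=5, y=2), (x=6, y=3), (x=1, y=4), (x=7, y=4), (x=0, y=5), (x=7, y=6), (x=2, y=7), (x=6, y=7), (x=3, y=8), (x=5, y=8), (x=4, y=9)
  Distance 5: (x=4, y=0), (x=3, y=1), (x=5, y=1), (x=2, y=2), (x=6, y=2), (x=1, y=3), (x=7, y=3), (x=0, y=4), (x=8, y=4), (x=0, y=6), (x=8, y=6), (x=1, y=7), (x=7, y=7), (x=2, y=8), (x=6, y=8), (x=3, y=9), (x=5, y=9), (x=4, y=10)
  Distance 6: (x=3, y=0), (x=5, y=0), (x=2, y=1), (x=6, y=1), (x=1, y=2), (x=7, y=2), (x=0, y=3), (x=8, y=3), (x=9, y=4), (x=9, y=6), (x=0, y=7), (x=8, y=7), (x=1, y=8), (x=2, y=9), (x=6, y=9), (x=3, y=10), (x=5, y=10), (x=4, y=11)
  Distance 7: (x=2, y=0), (x=6, y=0), (x=1, y=1), (x=7, y=1), (x=0, y=2), (x=8, y=2), (x=9, y=3), (x=10, y=4), (x=9, y=5), (x=10, y=6), (x=9, y=7), (x=0, y=8), (x=8, y=8), (x=1, y=9), (x=7, y=9), (x=2, y=10), (x=6, y=10), (x=3, y=11), (x=5, y=11)
  Distance 8: (x=1, y=0), (x=7, y=0), (x=0, y=1), (x=8, y=1), (x=9, y=2), (x=10, y=3), (x=10, y=5), (x=10, y=7), (x=9, y=8), (x=0, y=9), (x=8, y=9), (x=1, y=10), (x=7, y=10), (x=2, y=11), (x=6, y=11)
  Distance 9: (x=8, y=0), (x=9, y=1), (x=10, y=2), (x=10, y=8), (x=9, y=9), (x=0, y=10), (x=8, y=10), (x=1, y=11), (x=7, y=11)
  Distance 10: (x=9, y=0), (x=10, y=1), (x=10, y=9), (x=9, y=10), (x=0, y=11), (x=8, y=11)
  Distance 11: (x=10, y=10), (x=9, y=11)
  Distance 12: (x=10, y=11)
Total reachable: 126 (grid has 126 open cells total)

Answer: Reachable cells: 126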